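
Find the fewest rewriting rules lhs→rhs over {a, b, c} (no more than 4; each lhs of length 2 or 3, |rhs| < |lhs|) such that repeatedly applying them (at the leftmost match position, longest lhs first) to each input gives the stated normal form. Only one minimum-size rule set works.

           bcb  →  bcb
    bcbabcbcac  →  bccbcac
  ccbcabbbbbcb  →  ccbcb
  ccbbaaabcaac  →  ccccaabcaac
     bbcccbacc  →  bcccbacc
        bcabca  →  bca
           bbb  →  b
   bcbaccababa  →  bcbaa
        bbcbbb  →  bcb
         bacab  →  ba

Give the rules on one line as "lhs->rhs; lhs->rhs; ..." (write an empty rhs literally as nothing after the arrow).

  | bcb
  | bcbabcbcac => bccbcac
  | ccbcabbbbbcb => ccbbbbbcb => ccbbbbcb => ccbbbcb => ccbbcb => ccbcb
  | ccbbaaabcaac => ccccaabcaac

bab->; bb->b; bba->cc; cab->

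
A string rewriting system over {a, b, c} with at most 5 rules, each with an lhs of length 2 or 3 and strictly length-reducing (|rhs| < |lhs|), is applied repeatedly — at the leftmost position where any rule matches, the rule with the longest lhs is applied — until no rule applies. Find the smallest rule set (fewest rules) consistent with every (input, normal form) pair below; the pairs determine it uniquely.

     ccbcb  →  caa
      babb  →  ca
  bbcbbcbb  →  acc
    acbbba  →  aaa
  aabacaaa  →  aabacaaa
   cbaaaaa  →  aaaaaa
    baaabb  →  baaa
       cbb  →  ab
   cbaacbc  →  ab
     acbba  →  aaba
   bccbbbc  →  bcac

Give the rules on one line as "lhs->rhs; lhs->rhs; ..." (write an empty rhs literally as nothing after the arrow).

  | ccbcb => cacb => caa
  | babb => ccb => ca
  | bbcbbcbb => cbbcbb => abcbb => abab => acc
  | acbbba => aabba => aaa

aac->ab; bab->cc; bb->; cb->a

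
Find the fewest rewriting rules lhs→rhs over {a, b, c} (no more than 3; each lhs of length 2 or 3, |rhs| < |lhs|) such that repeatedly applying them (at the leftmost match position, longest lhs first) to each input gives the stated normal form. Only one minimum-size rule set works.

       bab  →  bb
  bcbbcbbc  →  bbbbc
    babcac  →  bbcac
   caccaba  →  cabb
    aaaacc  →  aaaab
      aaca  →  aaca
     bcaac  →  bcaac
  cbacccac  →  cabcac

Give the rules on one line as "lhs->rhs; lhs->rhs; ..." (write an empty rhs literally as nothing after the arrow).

  | bab => bb
  | bcbbcbbc => bcbcbbc => bccbbc => bbbbc
  | babcac => bbcac
  | caccaba => cababa => cabba => cabb

ba->b; cb->c; cc->b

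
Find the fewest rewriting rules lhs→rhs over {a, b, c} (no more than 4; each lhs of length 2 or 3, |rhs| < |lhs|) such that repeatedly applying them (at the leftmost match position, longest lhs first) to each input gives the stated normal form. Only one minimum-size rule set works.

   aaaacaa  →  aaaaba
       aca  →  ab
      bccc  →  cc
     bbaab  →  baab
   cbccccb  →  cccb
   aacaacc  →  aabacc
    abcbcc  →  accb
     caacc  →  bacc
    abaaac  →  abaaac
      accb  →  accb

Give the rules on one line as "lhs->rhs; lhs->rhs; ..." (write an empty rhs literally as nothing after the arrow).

  | aaaacaa => aaaaba
  | aca => ab
  | bccc => cbc => cc
  | bbaab => baab

bb->b; bc->c; bcc->cb; ca->b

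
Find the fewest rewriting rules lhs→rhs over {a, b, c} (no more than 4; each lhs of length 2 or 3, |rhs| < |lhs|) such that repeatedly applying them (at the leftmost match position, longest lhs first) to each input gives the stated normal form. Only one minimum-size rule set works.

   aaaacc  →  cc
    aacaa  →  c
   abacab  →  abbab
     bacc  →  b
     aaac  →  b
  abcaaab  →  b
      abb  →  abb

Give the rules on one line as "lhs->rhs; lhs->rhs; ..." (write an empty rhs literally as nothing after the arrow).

aa->; ac->b; bc->

  | aaaacc => aacc => cc
  | aacaa => caa => c
  | abacab => abbab
  | bacc => bbc => b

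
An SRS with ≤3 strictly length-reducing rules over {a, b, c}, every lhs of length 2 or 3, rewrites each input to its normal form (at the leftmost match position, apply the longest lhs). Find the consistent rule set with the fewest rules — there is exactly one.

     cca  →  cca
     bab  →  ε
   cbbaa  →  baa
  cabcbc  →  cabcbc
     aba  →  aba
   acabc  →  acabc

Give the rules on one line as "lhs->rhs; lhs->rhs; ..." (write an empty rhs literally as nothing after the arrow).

  | cca
  | bab => ε
  | cbbaa => baa
  | cabcbc

bab->; cbb->b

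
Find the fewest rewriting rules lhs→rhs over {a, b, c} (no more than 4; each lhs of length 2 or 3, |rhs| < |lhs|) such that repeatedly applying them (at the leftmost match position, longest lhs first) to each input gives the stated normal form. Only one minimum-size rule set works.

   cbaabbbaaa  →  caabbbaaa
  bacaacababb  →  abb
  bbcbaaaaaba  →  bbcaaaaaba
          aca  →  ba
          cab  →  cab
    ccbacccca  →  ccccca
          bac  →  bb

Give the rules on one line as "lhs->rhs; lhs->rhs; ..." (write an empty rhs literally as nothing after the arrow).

  | cbaabbbaaa => caabbbaaa
  | bacaacababb => bbaacababb => bbabababb => bababb => abb
  | bbcbaaaaaba => bbcaaaaaba
  | aca => ba

ac->b; bab->; cb->c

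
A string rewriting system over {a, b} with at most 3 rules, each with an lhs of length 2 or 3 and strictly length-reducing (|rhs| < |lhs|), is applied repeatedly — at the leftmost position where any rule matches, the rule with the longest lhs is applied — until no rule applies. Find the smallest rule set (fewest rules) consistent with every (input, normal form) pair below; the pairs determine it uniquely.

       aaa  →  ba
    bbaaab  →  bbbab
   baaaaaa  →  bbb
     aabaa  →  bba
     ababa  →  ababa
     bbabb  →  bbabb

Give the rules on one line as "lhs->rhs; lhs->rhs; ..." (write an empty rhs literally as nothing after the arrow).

aa->; aaa->ba; aab->ba

  | aaa => ba
  | bbaaab => bbbab
  | baaaaaa => bbaaaa => bbbaa => bbb
  | aabaa => baaa => bba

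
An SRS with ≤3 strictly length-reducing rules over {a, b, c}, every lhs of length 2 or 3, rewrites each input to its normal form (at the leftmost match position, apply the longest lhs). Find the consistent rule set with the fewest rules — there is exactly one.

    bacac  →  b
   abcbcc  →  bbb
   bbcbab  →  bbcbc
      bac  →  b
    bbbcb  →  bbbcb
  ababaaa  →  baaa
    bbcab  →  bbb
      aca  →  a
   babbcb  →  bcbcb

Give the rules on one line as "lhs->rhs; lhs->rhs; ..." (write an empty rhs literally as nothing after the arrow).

  | bacac => bac => b
  | abcbcc => ccbcc => bbcc => bbb
  | bbcbab => bbcbc
  | bac => b

ab->c; ac->; cc->b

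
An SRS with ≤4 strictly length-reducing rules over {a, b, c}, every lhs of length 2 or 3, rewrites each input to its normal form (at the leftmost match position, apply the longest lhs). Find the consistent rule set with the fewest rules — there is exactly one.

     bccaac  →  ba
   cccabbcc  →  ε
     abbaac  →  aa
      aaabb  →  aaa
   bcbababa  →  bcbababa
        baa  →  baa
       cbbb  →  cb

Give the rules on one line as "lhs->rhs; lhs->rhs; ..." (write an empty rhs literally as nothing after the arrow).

ac->; bb->; cc->

  | bccaac => baac => ba
  | cccabbcc => cabbcc => cacc => cc => ε
  | abbaac => aaac => aa
  | aaabb => aaa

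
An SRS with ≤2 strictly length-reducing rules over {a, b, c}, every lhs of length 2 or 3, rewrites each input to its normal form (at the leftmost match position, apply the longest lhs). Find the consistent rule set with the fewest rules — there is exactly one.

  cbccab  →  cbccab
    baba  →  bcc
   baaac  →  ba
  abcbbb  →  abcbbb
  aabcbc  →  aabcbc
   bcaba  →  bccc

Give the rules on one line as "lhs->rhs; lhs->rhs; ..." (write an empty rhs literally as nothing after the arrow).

  | cbccab
  | baba => bcc
  | baaac => ba
  | abcbbb

aac->; aba->cc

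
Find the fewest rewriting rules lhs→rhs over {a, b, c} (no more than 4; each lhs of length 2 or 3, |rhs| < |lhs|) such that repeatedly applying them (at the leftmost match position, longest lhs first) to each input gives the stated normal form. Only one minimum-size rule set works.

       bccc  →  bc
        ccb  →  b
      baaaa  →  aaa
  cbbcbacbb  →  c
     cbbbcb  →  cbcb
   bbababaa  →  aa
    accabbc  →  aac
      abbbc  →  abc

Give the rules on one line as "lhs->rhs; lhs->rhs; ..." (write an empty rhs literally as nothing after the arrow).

ba->; bb->; cc->

  | bccc => bc
  | ccb => b
  | baaaa => aaa
  | cbbcbacbb => ccbacbb => bacbb => cbb => c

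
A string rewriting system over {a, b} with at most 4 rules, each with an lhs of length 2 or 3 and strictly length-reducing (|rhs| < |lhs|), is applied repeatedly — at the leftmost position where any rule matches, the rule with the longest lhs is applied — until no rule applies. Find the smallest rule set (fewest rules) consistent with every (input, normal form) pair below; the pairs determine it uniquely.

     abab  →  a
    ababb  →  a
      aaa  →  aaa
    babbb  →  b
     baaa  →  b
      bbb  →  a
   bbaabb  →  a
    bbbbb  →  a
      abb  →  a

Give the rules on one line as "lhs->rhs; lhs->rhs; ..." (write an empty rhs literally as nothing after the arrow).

  | abab => bab => bb => a
  | ababb => babb => bbb => a
  | aaa
  | babbb => bbbb => ab => b

ab->b; ba->b; bb->a; bbb->a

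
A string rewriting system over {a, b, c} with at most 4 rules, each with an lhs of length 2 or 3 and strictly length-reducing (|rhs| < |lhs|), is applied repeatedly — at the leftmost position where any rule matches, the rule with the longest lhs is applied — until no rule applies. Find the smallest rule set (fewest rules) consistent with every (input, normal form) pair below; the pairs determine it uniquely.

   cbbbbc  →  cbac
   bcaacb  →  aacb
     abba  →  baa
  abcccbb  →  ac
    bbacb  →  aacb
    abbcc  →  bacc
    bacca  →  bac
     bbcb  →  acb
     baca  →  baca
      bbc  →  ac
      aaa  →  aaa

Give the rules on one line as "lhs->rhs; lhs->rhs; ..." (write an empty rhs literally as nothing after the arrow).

abb->ba; bb->a; bc->; cca->c

  | cbbbbc => cabbc => cbac
  | bcaacb => aacb
  | abba => baa
  | abcccbb => accbb => acca => ac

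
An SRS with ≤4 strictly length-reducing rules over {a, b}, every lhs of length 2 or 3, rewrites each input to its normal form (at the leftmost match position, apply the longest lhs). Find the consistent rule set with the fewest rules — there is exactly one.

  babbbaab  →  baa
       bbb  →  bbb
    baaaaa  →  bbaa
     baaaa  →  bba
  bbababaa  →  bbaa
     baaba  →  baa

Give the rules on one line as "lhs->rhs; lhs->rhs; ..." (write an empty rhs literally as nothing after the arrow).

  | babbbaab => babbaab => babaab => baab => baa
  | bbb
  | baaaaa => bbaa
  | baaaa => bba

aaa->b; ab->a; aba->a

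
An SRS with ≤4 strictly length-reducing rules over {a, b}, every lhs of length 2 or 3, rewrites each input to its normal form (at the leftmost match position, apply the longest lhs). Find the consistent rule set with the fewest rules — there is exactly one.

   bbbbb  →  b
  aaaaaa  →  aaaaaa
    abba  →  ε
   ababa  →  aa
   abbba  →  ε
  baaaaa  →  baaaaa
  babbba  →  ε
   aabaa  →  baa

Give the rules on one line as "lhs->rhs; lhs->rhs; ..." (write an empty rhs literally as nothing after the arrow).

  | bbbbb => bbbb => bbb => bb => b
  | aaaaaa
  | abba => bba => ε
  | ababa => baba => aa

ab->b; bab->a; bb->b; bba->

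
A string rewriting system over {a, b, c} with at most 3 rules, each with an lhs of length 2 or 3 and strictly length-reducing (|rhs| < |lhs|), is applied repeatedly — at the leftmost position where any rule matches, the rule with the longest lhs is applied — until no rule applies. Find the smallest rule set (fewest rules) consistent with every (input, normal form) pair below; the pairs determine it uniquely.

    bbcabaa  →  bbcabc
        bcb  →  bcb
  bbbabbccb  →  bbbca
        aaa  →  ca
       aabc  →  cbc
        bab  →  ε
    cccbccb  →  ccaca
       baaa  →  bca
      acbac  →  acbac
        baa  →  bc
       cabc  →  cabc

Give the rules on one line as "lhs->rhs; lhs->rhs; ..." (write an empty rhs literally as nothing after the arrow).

aa->c; bab->; ccb->ca

  | bbcabaa => bbcabc
  | bcb
  | bbbabbccb => bbbccb => bbbca
  | aaa => ca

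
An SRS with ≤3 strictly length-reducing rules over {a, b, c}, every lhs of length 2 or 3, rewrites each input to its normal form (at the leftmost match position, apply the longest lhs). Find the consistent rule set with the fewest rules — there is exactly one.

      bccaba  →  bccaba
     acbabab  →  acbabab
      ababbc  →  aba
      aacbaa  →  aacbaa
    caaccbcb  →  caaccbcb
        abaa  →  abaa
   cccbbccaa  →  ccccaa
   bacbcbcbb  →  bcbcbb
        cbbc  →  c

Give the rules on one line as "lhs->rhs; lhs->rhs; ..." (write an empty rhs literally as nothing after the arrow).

  | bccaba
  | acbabab
  | ababbc => aba
  | aacbaa

bac->; bbc->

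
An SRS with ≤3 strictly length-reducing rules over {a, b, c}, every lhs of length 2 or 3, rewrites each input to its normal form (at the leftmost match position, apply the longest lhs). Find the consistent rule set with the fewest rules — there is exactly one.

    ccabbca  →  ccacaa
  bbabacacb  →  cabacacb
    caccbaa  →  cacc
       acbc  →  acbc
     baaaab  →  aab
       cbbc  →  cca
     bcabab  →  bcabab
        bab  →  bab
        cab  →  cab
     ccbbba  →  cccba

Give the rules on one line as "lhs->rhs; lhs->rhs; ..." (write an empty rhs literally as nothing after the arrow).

baa->; bb->c; bbc->ca

  | ccabbca => ccacaa
  | bbabacacb => cabacacb
  | caccbaa => cacc
  | acbc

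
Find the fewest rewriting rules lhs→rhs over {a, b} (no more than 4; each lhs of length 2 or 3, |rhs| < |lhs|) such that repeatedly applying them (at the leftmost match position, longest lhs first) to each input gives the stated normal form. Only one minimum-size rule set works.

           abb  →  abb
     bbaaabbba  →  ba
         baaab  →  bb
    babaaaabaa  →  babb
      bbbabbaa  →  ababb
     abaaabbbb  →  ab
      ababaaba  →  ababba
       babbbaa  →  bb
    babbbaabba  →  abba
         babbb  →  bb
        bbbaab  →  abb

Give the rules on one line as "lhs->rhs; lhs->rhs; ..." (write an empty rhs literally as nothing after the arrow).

  | abb
  | bbaaabbba => bbaabbba => bbbbba => abbba => aaba => ba
  | baaab => baab => bb
  | babaaaabaa => babaaabaa => babaabaa => babbaa => babb

aa->; aaa->aa; bbb->ab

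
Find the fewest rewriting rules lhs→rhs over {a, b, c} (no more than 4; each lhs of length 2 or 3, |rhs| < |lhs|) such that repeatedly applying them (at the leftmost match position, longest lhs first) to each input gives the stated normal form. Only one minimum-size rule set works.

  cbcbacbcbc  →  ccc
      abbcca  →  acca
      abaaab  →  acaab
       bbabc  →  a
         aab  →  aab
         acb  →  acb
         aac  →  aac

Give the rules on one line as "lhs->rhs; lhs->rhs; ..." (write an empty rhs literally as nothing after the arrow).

ba->c; bb->; bc->

  | cbcbacbcbc => cbacbcbc => cccbcbc => cccbc => ccc
  | abbcca => acca
  | abaaab => acaab
  | bbabc => abc => a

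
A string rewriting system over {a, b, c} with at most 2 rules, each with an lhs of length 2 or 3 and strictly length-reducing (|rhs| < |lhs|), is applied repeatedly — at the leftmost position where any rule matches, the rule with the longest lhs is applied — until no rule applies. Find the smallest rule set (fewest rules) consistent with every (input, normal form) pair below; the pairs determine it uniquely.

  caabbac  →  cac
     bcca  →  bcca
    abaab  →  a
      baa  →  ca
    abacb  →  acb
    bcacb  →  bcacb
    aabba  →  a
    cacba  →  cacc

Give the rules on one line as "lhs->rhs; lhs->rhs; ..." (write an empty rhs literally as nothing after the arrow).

ab->; ba->c

  | caabbac => cabac => cac
  | bcca
  | abaab => aab => a
  | baa => ca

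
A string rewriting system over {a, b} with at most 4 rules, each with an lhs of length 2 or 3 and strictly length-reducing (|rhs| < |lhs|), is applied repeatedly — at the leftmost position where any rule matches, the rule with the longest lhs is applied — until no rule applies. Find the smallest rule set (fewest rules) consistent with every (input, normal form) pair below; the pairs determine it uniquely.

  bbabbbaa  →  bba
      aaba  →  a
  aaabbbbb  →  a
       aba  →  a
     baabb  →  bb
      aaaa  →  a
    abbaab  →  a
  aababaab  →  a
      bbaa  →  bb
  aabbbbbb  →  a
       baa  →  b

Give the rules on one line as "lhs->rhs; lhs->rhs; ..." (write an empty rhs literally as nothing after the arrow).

  | bbabbbaa => bbabbaa => bbabaa => bbaaa => bba
  | aaba => aba => aa => a
  | aaabbbbb => aabbbbb => abbbbb => abbbb => abbb => abb => ab => a
  | aba => aa => a

aa->a; ab->a; baa->b; bbb->bb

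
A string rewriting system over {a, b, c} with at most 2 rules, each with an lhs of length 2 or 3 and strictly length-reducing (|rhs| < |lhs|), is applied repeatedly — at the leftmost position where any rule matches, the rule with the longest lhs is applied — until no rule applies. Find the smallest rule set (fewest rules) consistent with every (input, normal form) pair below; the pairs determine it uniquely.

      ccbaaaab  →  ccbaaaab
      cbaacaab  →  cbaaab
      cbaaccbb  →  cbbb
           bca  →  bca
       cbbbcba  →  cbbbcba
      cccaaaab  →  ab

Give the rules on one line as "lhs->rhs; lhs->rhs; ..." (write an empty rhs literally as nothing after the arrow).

  | ccbaaaab
  | cbaacaab => cbaaab
  | cbaaccbb => cbacbb => cbbb
  | bca

ac->; caa->a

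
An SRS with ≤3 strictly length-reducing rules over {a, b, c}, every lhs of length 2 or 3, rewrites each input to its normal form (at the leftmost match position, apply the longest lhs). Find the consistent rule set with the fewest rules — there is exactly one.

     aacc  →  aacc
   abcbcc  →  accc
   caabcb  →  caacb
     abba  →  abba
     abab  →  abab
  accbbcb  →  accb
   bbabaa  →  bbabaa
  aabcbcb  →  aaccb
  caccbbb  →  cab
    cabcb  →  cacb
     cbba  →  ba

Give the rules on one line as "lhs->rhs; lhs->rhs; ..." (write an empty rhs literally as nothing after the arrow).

  | aacc
  | abcbcc => acbcc => accc
  | caabcb => caacb
  | abba

bc->c; cbb->b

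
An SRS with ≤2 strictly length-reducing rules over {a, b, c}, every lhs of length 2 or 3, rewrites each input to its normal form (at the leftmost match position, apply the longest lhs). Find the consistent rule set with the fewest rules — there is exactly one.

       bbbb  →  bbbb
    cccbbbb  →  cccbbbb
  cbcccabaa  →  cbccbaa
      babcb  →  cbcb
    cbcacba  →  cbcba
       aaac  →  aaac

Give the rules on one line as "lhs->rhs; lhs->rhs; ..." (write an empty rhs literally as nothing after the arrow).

bab->cb; ca->

  | bbbb
  | cccbbbb
  | cbcccabaa => cbccbaa
  | babcb => cbcb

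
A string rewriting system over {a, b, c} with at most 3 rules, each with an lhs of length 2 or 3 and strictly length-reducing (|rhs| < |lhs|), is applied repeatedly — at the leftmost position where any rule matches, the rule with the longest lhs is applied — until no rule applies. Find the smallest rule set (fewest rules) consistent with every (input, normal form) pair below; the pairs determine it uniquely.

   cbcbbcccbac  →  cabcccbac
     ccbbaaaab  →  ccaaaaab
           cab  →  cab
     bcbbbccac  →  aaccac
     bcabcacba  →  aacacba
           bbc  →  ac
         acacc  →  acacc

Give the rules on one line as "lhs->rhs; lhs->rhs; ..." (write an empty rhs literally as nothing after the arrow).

bb->a; bca->ab

  | cbcbbcccbac => cbcacccbac => cabcccbac
  | ccbbaaaab => ccaaaaab
  | cab
  | bcbbbccac => bcabccac => abbccac => aaccac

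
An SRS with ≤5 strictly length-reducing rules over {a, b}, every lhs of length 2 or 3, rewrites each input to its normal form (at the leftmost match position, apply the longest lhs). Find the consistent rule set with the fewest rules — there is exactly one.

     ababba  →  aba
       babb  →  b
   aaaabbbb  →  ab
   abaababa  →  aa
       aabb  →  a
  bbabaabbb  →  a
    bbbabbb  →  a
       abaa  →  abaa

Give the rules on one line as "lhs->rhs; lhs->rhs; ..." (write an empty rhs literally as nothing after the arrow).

  | ababba => aba
  | babb => b
  | aaaabbbb => baabbbb => babbbb => bbb => ab
  | abaababa => abaaa => abba => bba => aa

aaa->ba; abb->bb; bab->; bb->a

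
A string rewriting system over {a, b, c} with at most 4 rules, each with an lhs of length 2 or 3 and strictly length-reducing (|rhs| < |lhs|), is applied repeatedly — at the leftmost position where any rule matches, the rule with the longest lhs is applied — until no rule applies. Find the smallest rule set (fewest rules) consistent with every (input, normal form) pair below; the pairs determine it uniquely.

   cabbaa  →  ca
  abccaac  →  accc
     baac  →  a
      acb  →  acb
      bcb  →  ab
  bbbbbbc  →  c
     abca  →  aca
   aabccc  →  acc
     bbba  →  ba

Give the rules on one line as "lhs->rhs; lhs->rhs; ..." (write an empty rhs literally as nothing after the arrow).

aa->; abc->ac; bb->; bc->a

  | cabbaa => caaa => ca
  | abccaac => accaac => accc
  | baac => bc => a
  | acb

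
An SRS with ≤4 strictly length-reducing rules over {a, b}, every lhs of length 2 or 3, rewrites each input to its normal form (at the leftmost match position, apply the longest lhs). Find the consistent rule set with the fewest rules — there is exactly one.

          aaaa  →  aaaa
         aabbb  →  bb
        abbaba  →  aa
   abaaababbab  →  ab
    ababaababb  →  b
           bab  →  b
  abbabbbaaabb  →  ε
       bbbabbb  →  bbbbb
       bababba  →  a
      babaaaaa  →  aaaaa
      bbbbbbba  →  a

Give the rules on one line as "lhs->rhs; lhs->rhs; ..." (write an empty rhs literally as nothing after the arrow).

aab->; ba->a; bab->b

  | aaaa
  | aabbb => bb
  | abbaba => abba => aba => aa
  | abaaababbab => aaaababbab => aaabbab => abab => ab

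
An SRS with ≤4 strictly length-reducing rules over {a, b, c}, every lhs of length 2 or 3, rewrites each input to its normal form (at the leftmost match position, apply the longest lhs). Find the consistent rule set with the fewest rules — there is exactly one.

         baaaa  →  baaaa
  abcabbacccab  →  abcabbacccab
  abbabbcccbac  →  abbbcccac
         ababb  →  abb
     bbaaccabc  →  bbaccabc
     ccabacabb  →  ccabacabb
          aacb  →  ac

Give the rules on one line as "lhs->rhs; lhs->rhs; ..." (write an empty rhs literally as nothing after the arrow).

  | baaaa
  | abcabbacccab
  | abbabbcccbac => abbbcccbac => abbbcccac
  | ababb => abb

aac->ac; bab->b; cb->c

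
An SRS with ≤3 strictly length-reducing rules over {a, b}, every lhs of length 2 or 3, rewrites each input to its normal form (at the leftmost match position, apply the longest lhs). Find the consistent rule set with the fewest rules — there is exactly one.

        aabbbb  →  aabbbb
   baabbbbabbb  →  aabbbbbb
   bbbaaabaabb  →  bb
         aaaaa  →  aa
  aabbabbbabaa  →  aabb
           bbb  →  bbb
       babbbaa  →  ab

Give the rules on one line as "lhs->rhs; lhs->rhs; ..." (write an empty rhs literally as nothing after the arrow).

  | aabbbb
  | baabbbbabbb => aabbbbabbb => aabbbbbb
  | bbbaaabaabb => bbaabaabb => babaabb => abaabb => aaabb => bb
  | aaaaa => aa

aaa->; ba->a; bba->b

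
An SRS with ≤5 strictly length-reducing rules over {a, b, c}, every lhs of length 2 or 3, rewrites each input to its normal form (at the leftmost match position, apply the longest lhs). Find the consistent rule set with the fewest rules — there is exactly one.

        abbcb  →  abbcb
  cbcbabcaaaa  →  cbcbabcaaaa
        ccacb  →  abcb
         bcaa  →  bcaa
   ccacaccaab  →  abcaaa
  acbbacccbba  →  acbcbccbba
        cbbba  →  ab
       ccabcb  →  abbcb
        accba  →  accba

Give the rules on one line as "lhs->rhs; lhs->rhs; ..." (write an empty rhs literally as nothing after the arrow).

  | abbcb
  | cbcbabcaaaa
  | ccacb => abcb
  | bcaa

aab->aa; bac->cb; bbb->c; cca->ab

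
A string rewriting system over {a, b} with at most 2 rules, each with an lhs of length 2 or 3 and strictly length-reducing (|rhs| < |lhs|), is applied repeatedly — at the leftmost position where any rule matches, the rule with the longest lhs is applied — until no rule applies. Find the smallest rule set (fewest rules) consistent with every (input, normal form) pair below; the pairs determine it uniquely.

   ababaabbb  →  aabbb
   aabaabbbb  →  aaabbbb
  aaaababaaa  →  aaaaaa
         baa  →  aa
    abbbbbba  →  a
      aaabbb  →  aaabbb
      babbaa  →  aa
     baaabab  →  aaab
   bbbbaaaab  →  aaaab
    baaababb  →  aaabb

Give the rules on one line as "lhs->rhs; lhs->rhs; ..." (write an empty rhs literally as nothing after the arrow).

aba->a; ba->a

  | ababaabbb => abaabbb => aabbb
  | aabaabbbb => aaabbbb
  | aaaababaaa => aaaabaaa => aaaaaa
  | baa => aa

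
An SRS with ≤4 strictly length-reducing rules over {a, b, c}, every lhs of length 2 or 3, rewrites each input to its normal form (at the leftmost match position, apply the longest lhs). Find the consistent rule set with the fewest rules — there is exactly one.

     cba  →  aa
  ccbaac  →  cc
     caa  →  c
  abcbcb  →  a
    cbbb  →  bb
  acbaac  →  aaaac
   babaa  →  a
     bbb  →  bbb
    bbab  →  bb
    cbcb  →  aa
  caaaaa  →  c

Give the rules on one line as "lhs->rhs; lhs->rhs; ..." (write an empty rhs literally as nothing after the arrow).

  | cba => aa
  | ccbaac => caaac => caac => cac => cc
  | caa => ca => c
  | abcbcb => bcbcb => bacb => cb => a

ab->b; ba->; ca->c; cb->a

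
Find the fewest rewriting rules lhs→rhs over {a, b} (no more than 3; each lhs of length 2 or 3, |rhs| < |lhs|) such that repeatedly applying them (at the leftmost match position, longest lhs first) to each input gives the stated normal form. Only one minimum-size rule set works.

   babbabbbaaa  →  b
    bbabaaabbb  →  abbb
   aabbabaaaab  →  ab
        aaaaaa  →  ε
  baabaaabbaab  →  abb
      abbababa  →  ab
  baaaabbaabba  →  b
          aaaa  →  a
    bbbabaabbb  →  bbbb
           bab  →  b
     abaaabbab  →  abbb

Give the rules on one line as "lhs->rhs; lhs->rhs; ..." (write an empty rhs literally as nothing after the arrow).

aa->b; aba->ab; ba->

  | babbabbbaaa => bbabbbaaa => bbbbaaa => bbbaa => bba => b
  | bbabaaabbb => bbaaabbb => baabbb => abbb
  | aabbabaaaab => bbbabaaaab => bbbaaaab => bbaaab => baab => ab
  | aaaaaa => baaaa => aaa => ba => ε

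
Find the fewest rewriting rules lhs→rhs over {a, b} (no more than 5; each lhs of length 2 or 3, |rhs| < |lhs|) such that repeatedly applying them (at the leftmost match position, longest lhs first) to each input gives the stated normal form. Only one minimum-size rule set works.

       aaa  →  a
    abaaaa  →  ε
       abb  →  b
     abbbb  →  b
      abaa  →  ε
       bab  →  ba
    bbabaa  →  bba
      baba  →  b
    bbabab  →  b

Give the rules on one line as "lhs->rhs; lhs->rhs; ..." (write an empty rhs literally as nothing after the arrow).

  | aaa => a
  | abaaaa => aaaa => aa => ε
  | abb => b
  | abbbb => bbb => b

aa->; ab->; bab->ba; bbb->b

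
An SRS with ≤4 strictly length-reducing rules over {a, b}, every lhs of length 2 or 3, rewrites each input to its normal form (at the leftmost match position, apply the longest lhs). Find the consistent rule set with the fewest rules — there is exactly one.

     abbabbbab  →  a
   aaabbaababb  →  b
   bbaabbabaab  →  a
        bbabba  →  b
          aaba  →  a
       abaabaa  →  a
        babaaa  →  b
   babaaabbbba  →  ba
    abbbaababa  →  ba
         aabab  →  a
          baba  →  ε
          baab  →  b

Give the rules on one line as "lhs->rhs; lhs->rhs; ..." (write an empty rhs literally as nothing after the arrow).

aa->b; ab->a; bb->

  | abbabbbab => ababbbab => aabbbab => bbbbab => bbab => ab => a
  | aaabbaababb => babbaababb => babaababb => baaababb => bbababb => ababb => aabb => bbb => b
  | bbaabbabaab => aabbabaab => bbbabaab => babaab => baaab => bbab => ab => a
  | bbabba => abba => aba => aa => b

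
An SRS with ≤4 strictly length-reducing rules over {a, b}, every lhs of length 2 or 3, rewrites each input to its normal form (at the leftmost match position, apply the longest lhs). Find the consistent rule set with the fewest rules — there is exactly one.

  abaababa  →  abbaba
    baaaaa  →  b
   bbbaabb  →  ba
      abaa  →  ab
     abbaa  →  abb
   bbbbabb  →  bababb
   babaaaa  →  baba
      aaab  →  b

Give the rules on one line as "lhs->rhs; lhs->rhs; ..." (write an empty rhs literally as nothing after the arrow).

  | abaababa => abbaba
  | baaaaa => baa => b
  | bbbaabb => baaabb => bbb => ba
  | abaa => ab

aa->; aaa->; bbb->ba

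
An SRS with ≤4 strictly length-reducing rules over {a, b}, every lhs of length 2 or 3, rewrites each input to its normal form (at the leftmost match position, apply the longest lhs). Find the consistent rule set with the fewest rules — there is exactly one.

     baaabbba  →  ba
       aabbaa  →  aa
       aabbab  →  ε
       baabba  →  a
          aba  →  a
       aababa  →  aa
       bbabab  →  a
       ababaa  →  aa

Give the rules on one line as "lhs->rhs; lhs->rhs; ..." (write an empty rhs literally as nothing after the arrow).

ab->; baa->ba; bab->a

  | baaabbba => baabbba => babbba => abba => ba
  | aabbaa => abaa => aa
  | aabbab => abab => ab => ε
  | baabba => babba => aba => a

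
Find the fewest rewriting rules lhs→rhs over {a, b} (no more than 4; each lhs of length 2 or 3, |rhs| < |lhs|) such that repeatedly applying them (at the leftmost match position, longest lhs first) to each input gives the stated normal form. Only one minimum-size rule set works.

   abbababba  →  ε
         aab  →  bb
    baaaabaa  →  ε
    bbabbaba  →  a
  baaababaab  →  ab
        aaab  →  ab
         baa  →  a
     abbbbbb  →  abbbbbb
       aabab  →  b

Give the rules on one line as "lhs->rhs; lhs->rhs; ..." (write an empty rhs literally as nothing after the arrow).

aa->; aab->bb; ba->; bab->ba

  | abbababba => abbaabba => ababba => ababa => abaa => aa => ε
  | aab => bb
  | baaaabaa => aaabaa => abaa => aa => ε
  | bbabbaba => bbababa => bbaaba => baba => baa => a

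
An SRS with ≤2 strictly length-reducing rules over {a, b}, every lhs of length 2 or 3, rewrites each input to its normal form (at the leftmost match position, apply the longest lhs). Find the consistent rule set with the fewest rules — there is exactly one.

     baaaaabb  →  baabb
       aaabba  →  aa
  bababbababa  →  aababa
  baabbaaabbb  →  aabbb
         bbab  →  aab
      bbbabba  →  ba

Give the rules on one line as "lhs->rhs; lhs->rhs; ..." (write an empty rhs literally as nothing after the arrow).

  | baaaaabb => bbaaabb => aaaabb => baabb
  | aaabba => babba => baaa => bba => aa
  | bababbababa => babaaababa => babbababa => baaababa => bbababa => aababa
  | baabbaaabbb => baaaaaabbb => bbaaaabbb => aaaaabbb => baaabbb => bbabbb => aabbb

aaa->ba; bba->aa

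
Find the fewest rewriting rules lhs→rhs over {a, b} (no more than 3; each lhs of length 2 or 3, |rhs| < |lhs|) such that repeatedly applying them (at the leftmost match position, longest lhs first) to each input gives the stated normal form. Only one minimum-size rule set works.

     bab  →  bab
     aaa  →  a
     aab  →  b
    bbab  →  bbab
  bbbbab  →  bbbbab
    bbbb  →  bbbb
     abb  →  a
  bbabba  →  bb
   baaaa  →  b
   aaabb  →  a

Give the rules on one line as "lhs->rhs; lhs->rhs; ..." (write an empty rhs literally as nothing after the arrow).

aa->; abb->a

  | bab
  | aaa => a
  | aab => b
  | bbab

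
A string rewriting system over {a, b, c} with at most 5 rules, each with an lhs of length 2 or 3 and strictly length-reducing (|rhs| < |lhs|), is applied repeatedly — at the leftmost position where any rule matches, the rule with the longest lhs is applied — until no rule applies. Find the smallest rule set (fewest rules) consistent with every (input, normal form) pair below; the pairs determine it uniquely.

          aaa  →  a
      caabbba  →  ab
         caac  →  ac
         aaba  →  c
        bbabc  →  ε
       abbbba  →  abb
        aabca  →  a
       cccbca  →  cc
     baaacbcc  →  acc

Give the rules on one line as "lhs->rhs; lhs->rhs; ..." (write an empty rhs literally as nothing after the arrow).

aa->; ba->c; bc->; ca->

  | aaa => a
  | caabbba => abbba => abbc => ab
  | caac => ac
  | aaba => ba => c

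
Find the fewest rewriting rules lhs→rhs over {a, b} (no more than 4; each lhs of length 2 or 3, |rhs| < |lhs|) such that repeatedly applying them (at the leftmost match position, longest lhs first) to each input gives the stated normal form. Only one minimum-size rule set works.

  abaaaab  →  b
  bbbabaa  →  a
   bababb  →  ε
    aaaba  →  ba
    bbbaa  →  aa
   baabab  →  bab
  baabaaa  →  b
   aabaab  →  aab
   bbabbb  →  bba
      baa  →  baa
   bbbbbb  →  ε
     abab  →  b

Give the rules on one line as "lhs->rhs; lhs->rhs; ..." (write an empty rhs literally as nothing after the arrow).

aaa->; aba->; bbb->

  | abaaaab => aaab => b
  | bbbabaa => abaa => a
  | bababb => bbb => ε
  | aaaba => ba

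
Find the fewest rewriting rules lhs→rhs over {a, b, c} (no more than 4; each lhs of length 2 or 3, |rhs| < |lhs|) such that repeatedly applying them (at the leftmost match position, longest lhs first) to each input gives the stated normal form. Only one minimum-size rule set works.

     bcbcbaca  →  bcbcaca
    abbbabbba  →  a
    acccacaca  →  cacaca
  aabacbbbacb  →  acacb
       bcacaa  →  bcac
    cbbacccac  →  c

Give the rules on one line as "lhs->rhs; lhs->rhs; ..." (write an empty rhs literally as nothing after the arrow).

  | bcbcbaca => bcbcaca
  | abbbabbba => abbabbba => ababbba => aabbba => bbba => bba => ba => a
  | acccacaca => aacacaca => cacaca
  | aabacbbbacb => bacbbbacb => acbbbacb => acbbacb => acbacb => acacb

aa->; ba->a; cc->a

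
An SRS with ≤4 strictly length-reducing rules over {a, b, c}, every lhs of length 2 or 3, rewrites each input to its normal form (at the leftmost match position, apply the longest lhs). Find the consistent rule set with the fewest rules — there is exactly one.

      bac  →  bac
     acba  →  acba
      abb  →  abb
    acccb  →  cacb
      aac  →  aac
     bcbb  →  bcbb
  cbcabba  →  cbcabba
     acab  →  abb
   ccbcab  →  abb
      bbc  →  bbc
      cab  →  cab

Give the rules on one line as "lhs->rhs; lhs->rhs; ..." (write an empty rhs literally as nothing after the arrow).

aca->ab; acc->ca; ccb->a

  | bac
  | acba
  | abb
  | acccb => cacb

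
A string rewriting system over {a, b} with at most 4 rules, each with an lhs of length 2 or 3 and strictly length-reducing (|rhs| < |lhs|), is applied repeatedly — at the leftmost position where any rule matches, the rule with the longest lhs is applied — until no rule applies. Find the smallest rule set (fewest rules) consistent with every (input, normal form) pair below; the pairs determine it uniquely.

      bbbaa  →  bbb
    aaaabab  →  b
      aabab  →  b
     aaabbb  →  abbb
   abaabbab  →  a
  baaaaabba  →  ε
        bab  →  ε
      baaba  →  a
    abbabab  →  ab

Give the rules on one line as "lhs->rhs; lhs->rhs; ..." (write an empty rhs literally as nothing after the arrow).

aa->; aab->ab; aba->; bab->aa

  | bbbaa => bbb
  | aaaabab => aabab => abab => b
  | aabab => abab => b
  | aaabbb => abbb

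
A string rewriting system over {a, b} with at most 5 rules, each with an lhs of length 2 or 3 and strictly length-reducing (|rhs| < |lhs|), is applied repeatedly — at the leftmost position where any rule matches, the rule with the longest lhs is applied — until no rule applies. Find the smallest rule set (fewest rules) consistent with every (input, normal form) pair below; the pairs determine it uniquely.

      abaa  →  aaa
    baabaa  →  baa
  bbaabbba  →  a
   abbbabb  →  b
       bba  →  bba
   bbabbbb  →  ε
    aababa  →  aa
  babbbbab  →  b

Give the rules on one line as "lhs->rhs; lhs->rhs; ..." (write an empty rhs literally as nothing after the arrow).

aab->; ab->a; bab->; bbb->ba

  | abaa => aaa
  | baabaa => baa
  | bbaabbba => bbbba => baba => a
  | abbbabb => abbabb => ababb => aabb => b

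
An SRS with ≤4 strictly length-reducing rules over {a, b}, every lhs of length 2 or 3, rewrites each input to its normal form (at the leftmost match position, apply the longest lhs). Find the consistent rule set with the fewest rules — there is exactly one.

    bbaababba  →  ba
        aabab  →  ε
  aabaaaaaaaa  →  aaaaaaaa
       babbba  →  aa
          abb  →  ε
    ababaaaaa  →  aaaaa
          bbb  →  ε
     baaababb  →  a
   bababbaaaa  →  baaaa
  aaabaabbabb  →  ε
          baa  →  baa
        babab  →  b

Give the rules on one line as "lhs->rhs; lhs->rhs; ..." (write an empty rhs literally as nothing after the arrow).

  | bbaababba => aaababba => aabba => ba
  | aabab => ab => ε
  | aabaaaaaaaa => aaaaaaaa
  | babbba => bba => aa

aab->; ab->; abb->; bb->a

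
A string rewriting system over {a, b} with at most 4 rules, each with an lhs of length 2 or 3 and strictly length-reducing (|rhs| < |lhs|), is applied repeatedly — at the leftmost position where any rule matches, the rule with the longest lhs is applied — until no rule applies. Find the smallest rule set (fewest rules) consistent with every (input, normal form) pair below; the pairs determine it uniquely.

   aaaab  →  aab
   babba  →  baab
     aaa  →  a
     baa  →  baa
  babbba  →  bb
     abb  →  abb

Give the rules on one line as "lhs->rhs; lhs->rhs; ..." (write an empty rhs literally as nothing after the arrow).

  | aaaab => aab
  | babba => baab
  | aaa => a
  | baa

aaa->a; aba->; bba->ab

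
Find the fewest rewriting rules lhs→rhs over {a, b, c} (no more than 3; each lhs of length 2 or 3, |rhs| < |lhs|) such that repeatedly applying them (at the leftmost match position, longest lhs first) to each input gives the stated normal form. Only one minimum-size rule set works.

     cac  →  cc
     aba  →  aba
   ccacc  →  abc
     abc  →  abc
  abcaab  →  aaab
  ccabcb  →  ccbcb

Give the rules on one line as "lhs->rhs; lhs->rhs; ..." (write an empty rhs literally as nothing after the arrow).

bca->a; ca->c; ccc->ab

  | cac => cc
  | aba
  | ccacc => cccc => abc
  | abc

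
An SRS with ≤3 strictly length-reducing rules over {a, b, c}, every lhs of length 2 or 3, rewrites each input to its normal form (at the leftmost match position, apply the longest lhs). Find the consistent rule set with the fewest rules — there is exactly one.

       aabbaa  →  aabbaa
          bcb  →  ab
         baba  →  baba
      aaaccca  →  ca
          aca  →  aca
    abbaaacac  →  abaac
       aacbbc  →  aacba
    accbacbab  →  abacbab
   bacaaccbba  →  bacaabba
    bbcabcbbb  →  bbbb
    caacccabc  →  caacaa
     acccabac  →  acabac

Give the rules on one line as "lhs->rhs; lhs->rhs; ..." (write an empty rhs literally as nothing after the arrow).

  | aabbaa
  | bcb => ab
  | baba
  | aaaccca => ccca => ca

aaa->; bc->a; cc->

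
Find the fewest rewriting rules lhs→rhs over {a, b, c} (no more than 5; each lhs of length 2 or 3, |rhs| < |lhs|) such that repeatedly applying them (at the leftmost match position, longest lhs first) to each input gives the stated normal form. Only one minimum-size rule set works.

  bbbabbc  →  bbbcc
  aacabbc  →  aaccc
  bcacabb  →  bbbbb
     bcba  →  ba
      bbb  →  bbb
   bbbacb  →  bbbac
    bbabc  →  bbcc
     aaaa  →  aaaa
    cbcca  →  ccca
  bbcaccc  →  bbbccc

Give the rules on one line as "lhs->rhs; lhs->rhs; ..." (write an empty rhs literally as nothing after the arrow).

  | bbbabbc => bbbcbc => bbbcc
  | aacabbc => aaccbc => aaccc
  | bcacabb => bbcabb => bbbbb
  | bcba => ba

ab->c; bca->bb; cb->c; cba->a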